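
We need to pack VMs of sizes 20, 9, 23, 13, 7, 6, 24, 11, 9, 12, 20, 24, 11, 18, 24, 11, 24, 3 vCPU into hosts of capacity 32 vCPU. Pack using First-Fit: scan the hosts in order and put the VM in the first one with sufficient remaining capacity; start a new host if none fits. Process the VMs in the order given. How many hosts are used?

10

host 1: place 20 vCPU, 12 vCPU left
host 1: place 9 vCPU, 3 vCPU left
host 2: place 23 vCPU, 9 vCPU left
host 3: place 13 vCPU, 19 vCPU left
host 2: place 7 vCPU, 2 vCPU left
host 3: place 6 vCPU, 13 vCPU left
host 4: place 24 vCPU, 8 vCPU left
host 3: place 11 vCPU, 2 vCPU left
host 5: place 9 vCPU, 23 vCPU left
host 5: place 12 vCPU, 11 vCPU left
host 6: place 20 vCPU, 12 vCPU left
host 7: place 24 vCPU, 8 vCPU left
host 5: place 11 vCPU, 0 vCPU left
host 8: place 18 vCPU, 14 vCPU left
host 9: place 24 vCPU, 8 vCPU left
host 6: place 11 vCPU, 1 vCPU left
host 10: place 24 vCPU, 8 vCPU left
host 1: place 3 vCPU, 0 vCPU left
Final hosts: [20,9,3] [23,7] [13,6,11] [24] [9,12,11] [20,11] [24] [18] [24] [24].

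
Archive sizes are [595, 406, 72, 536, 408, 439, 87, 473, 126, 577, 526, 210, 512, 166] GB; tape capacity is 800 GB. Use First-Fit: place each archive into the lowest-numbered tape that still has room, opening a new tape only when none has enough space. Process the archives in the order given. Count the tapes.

9

595 GB → tape 1 (remaining 205 GB)
406 GB → tape 2 (remaining 394 GB)
72 GB → tape 1 (remaining 133 GB)
536 GB → tape 3 (remaining 264 GB)
408 GB → tape 4 (remaining 392 GB)
439 GB → tape 5 (remaining 361 GB)
87 GB → tape 1 (remaining 46 GB)
473 GB → tape 6 (remaining 327 GB)
126 GB → tape 2 (remaining 268 GB)
577 GB → tape 7 (remaining 223 GB)
526 GB → tape 8 (remaining 274 GB)
210 GB → tape 2 (remaining 58 GB)
512 GB → tape 9 (remaining 288 GB)
166 GB → tape 3 (remaining 98 GB)
Final tapes: [595,72,87] [406,126,210] [536,166] [408] [439] [473] [577] [526] [512].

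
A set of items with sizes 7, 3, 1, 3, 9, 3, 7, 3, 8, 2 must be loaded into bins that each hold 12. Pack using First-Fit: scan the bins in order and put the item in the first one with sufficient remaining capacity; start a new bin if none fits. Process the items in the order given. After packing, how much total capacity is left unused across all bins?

2

Put 7 in bin 1; 5 remain.
Put 3 in bin 1; 2 remain.
Put 1 in bin 1; 1 remain.
Put 3 in bin 2; 9 remain.
Put 9 in bin 2; 0 remain.
Put 3 in bin 3; 9 remain.
Put 7 in bin 3; 2 remain.
Put 3 in bin 4; 9 remain.
Put 8 in bin 4; 1 remain.
Put 2 in bin 3; 0 remain.
4 bins × 12 = 48; used 46; unused 2.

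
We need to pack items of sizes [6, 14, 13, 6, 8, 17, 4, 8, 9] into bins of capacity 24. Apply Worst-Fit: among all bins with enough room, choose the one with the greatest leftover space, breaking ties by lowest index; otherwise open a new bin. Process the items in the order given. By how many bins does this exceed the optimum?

Worst-Fit: [6,14] [13,6] [8,4,8] [17] [9] → 5 bins.
Total size 85; any packing needs at least ⌈85/24⌉ = 4 bins.
An optimal packing achieves that bound: [17,6] [14,9] [13,8] [8,6,4] → 4 bins.
Excess: 5 − 4 = 1.

1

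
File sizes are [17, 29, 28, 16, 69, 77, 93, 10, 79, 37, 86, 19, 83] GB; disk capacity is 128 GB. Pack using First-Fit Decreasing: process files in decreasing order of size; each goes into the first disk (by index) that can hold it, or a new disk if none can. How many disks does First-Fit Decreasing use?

6 disks

Sorted descending: 93, 86, 83, 79, 77, 69, 37, 29, 28, 19, 17, 16, 10.
Put 93 GB in disk 1; 35 GB remain.
Put 86 GB in disk 2; 42 GB remain.
Put 83 GB in disk 3; 45 GB remain.
Put 79 GB in disk 4; 49 GB remain.
Put 77 GB in disk 5; 51 GB remain.
Put 69 GB in disk 6; 59 GB remain.
Put 37 GB in disk 2; 5 GB remain.
Put 29 GB in disk 1; 6 GB remain.
Put 28 GB in disk 3; 17 GB remain.
Put 19 GB in disk 4; 30 GB remain.
Put 17 GB in disk 3; 0 GB remain.
Put 16 GB in disk 4; 14 GB remain.
Put 10 GB in disk 4; 4 GB remain.
Final disks: [93,29] [86,37] [83,28,17] [79,19,16,10] [77] [69].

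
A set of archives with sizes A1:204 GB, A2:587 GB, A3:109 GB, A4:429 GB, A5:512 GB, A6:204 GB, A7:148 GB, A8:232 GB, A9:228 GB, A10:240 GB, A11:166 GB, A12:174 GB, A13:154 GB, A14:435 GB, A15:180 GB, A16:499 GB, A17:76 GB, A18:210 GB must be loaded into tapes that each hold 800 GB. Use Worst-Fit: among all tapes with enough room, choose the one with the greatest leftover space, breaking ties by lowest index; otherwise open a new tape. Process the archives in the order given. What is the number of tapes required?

7 tapes

tape 1: place A1 (204 GB), 596 GB left
tape 1: place A2 (587 GB), 9 GB left
tape 2: place A3 (109 GB), 691 GB left
tape 2: place A4 (429 GB), 262 GB left
tape 3: place A5 (512 GB), 288 GB left
tape 3: place A6 (204 GB), 84 GB left
tape 2: place A7 (148 GB), 114 GB left
tape 4: place A8 (232 GB), 568 GB left
tape 4: place A9 (228 GB), 340 GB left
tape 4: place A10 (240 GB), 100 GB left
tape 5: place A11 (166 GB), 634 GB left
tape 5: place A12 (174 GB), 460 GB left
tape 5: place A13 (154 GB), 306 GB left
tape 6: place A14 (435 GB), 365 GB left
tape 6: place A15 (180 GB), 185 GB left
tape 7: place A16 (499 GB), 301 GB left
tape 5: place A17 (76 GB), 230 GB left
tape 7: place A18 (210 GB), 91 GB left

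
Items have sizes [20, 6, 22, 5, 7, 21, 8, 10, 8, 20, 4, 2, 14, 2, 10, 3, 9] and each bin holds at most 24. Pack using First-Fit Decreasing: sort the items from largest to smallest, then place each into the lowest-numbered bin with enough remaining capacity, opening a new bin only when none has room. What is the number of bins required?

Sorted descending: 22, 21, 20, 20, 14, 10, 10, 9, 8, 8, 7, 6, 5, 4, 3, 2, 2.
Put 22 in bin 1; 2 remain.
Put 21 in bin 2; 3 remain.
Put 20 in bin 3; 4 remain.
Put 20 in bin 4; 4 remain.
Put 14 in bin 5; 10 remain.
Put 10 in bin 5; 0 remain.
Put 10 in bin 6; 14 remain.
Put 9 in bin 6; 5 remain.
Put 8 in bin 7; 16 remain.
Put 8 in bin 7; 8 remain.
Put 7 in bin 7; 1 remain.
Put 6 in bin 8; 18 remain.
Put 5 in bin 6; 0 remain.
Put 4 in bin 3; 0 remain.
Put 3 in bin 2; 0 remain.
Put 2 in bin 1; 0 remain.
Put 2 in bin 4; 2 remain.
Final bins: [22,2] [21,3] [20,4] [20,2] [14,10] [10,9,5] [8,8,7] [6].

8 bins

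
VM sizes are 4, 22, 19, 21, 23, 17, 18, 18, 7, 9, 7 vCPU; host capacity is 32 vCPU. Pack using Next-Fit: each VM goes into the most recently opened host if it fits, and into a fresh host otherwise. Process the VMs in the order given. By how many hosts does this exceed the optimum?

1

Next-Fit: [4,22] [19] [21] [23] [17] [18] [18,7] [9,7] → 8 hosts.
7 VMs exceed 16 vCPU (half the capacity), and no two of those can share a host, so at least 7 hosts are needed.
An optimal packing achieves that bound: [23,9] [22,7] [21,7,4] [19] [18] [18] [17] → 7 hosts.
Excess: 8 − 7 = 1.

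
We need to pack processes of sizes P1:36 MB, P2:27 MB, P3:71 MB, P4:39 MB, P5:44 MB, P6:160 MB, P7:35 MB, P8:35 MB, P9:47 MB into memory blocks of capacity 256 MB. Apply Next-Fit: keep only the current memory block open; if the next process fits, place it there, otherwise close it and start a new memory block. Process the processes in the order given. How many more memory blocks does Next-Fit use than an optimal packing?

Next-Fit: [36,27,71,39,44] [160,35,35] [47] → 3 memory blocks.
Total size 494 MB; any packing needs at least ⌈494/256⌉ = 2 memory blocks.
An optimal packing achieves that bound: [160,47,44] [71,39,36,35,35,27] → 2 memory blocks.
Excess: 3 − 2 = 1.

1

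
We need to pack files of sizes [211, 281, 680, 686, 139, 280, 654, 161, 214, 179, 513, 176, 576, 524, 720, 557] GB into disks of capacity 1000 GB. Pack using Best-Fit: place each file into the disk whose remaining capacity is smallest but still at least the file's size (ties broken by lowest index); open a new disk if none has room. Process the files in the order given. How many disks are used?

211 GB → disk 1 (remaining 789 GB)
281 GB → disk 1 (remaining 508 GB)
680 GB → disk 2 (remaining 320 GB)
686 GB → disk 3 (remaining 314 GB)
139 GB → disk 3 (remaining 175 GB)
280 GB → disk 2 (remaining 40 GB)
654 GB → disk 4 (remaining 346 GB)
161 GB → disk 3 (remaining 14 GB)
214 GB → disk 4 (remaining 132 GB)
179 GB → disk 1 (remaining 329 GB)
513 GB → disk 5 (remaining 487 GB)
176 GB → disk 1 (remaining 153 GB)
576 GB → disk 6 (remaining 424 GB)
524 GB → disk 7 (remaining 476 GB)
720 GB → disk 8 (remaining 280 GB)
557 GB → disk 9 (remaining 443 GB)

9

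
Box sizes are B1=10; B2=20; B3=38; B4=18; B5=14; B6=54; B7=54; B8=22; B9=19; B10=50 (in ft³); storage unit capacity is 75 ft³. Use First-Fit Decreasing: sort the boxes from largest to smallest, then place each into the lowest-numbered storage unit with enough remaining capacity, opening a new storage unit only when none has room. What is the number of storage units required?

Sorted descending: 54, 54, 50, 38, 22, 20, 19, 18, 14, 10.
storage unit 1: place 54 ft³, 21 ft³ left
storage unit 2: place 54 ft³, 21 ft³ left
storage unit 3: place 50 ft³, 25 ft³ left
storage unit 4: place 38 ft³, 37 ft³ left
storage unit 3: place 22 ft³, 3 ft³ left
storage unit 1: place 20 ft³, 1 ft³ left
storage unit 2: place 19 ft³, 2 ft³ left
storage unit 4: place 18 ft³, 19 ft³ left
storage unit 4: place 14 ft³, 5 ft³ left
storage unit 5: place 10 ft³, 65 ft³ left

5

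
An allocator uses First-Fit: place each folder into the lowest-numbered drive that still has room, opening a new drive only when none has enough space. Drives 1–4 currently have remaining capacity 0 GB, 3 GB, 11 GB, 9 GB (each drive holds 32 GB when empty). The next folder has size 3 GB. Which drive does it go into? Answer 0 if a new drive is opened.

Drives with room: drive 2 (3 GB), drive 3 (11 GB), drive 4 (9 GB).
The first with room is drive 2.

2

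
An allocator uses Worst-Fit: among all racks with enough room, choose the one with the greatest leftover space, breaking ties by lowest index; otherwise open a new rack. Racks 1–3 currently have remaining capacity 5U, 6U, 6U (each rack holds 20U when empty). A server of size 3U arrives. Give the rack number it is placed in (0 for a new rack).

2

Racks with room: rack 1 (5U), rack 2 (6U), rack 3 (6U).
Most room is rack 2 with 6U free.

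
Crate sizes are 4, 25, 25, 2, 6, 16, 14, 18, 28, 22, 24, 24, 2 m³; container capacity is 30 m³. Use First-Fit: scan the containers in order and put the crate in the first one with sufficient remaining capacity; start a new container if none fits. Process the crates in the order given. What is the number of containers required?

Put 4 m³ in container 1; 26 m³ remain.
Put 25 m³ in container 1; 1 m³ remain.
Put 25 m³ in container 2; 5 m³ remain.
Put 2 m³ in container 2; 3 m³ remain.
Put 6 m³ in container 3; 24 m³ remain.
Put 16 m³ in container 3; 8 m³ remain.
Put 14 m³ in container 4; 16 m³ remain.
Put 18 m³ in container 5; 12 m³ remain.
Put 28 m³ in container 6; 2 m³ remain.
Put 22 m³ in container 7; 8 m³ remain.
Put 24 m³ in container 8; 6 m³ remain.
Put 24 m³ in container 9; 6 m³ remain.
Put 2 m³ in container 2; 1 m³ remain.

9 containers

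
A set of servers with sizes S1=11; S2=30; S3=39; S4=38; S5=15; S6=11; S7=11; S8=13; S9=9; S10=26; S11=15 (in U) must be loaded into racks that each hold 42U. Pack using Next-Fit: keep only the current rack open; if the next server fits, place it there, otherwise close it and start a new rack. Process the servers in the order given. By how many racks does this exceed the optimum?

0

Next-Fit: [11,30] [39] [38] [15,11,11] [13,9] [26,15] → 6 racks.
Total size 218U; any packing needs at least ⌈218/42⌉ = 6 racks.
So 6 is already optimal.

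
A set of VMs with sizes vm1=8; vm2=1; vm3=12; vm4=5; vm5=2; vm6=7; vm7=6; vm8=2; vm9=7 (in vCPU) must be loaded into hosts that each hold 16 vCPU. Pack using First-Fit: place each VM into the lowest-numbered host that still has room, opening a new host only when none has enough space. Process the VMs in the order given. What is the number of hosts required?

vm1 (8 vCPU) → host 1 (remaining 8 vCPU)
vm2 (1 vCPU) → host 1 (remaining 7 vCPU)
vm3 (12 vCPU) → host 2 (remaining 4 vCPU)
vm4 (5 vCPU) → host 1 (remaining 2 vCPU)
vm5 (2 vCPU) → host 1 (remaining 0 vCPU)
vm6 (7 vCPU) → host 3 (remaining 9 vCPU)
vm7 (6 vCPU) → host 3 (remaining 3 vCPU)
vm8 (2 vCPU) → host 2 (remaining 2 vCPU)
vm9 (7 vCPU) → host 4 (remaining 9 vCPU)

4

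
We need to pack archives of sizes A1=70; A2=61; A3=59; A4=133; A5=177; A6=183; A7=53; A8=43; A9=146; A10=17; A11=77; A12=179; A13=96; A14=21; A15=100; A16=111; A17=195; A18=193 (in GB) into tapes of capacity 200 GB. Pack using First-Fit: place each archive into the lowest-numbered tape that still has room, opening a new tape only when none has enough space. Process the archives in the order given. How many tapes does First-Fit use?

Put A1 (70 GB) in tape 1; 130 GB remain.
Put A2 (61 GB) in tape 1; 69 GB remain.
Put A3 (59 GB) in tape 1; 10 GB remain.
Put A4 (133 GB) in tape 2; 67 GB remain.
Put A5 (177 GB) in tape 3; 23 GB remain.
Put A6 (183 GB) in tape 4; 17 GB remain.
Put A7 (53 GB) in tape 2; 14 GB remain.
Put A8 (43 GB) in tape 5; 157 GB remain.
Put A9 (146 GB) in tape 5; 11 GB remain.
Put A10 (17 GB) in tape 3; 6 GB remain.
Put A11 (77 GB) in tape 6; 123 GB remain.
Put A12 (179 GB) in tape 7; 21 GB remain.
Put A13 (96 GB) in tape 6; 27 GB remain.
Put A14 (21 GB) in tape 6; 6 GB remain.
Put A15 (100 GB) in tape 8; 100 GB remain.
Put A16 (111 GB) in tape 9; 89 GB remain.
Put A17 (195 GB) in tape 10; 5 GB remain.
Put A18 (193 GB) in tape 11; 7 GB remain.
Final tapes: [70,61,59] [133,53] [177,17] [183] [43,146] [77,96,21] [179] [100] [111] [195] [193].

11 tapes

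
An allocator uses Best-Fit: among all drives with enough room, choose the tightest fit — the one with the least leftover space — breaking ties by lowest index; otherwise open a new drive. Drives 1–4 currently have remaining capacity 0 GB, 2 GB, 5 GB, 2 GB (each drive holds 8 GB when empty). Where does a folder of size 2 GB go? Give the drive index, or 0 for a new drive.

Drives with room: drive 2 (2 GB), drive 3 (5 GB), drive 4 (2 GB).
Tightest fit is drive 2 with 2 GB free.

2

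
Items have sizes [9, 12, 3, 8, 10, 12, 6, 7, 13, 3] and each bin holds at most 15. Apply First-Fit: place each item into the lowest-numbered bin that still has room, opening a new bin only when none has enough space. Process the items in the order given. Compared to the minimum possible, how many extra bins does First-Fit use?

1

First-Fit: [9,3,3] [12] [8,6] [10] [12] [7] [13] → 7 bins.
Total size 83; any packing needs at least ⌈83/15⌉ = 6 bins.
An optimal packing achieves that bound: [13] [12,3] [12,3] [10] [9,6] [8,7] → 6 bins.
Excess: 7 − 6 = 1.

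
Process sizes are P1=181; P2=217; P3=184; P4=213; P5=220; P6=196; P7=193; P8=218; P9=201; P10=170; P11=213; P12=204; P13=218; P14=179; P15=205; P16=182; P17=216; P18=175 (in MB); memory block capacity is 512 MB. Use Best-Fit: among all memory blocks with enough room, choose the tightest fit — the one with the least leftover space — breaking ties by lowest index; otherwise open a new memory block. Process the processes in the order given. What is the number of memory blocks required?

P1 (181 MB) → memory block 1 (remaining 331 MB)
P2 (217 MB) → memory block 1 (remaining 114 MB)
P3 (184 MB) → memory block 2 (remaining 328 MB)
P4 (213 MB) → memory block 2 (remaining 115 MB)
P5 (220 MB) → memory block 3 (remaining 292 MB)
P6 (196 MB) → memory block 3 (remaining 96 MB)
P7 (193 MB) → memory block 4 (remaining 319 MB)
P8 (218 MB) → memory block 4 (remaining 101 MB)
P9 (201 MB) → memory block 5 (remaining 311 MB)
P10 (170 MB) → memory block 5 (remaining 141 MB)
P11 (213 MB) → memory block 6 (remaining 299 MB)
P12 (204 MB) → memory block 6 (remaining 95 MB)
P13 (218 MB) → memory block 7 (remaining 294 MB)
P14 (179 MB) → memory block 7 (remaining 115 MB)
P15 (205 MB) → memory block 8 (remaining 307 MB)
P16 (182 MB) → memory block 8 (remaining 125 MB)
P17 (216 MB) → memory block 9 (remaining 296 MB)
P18 (175 MB) → memory block 9 (remaining 121 MB)

9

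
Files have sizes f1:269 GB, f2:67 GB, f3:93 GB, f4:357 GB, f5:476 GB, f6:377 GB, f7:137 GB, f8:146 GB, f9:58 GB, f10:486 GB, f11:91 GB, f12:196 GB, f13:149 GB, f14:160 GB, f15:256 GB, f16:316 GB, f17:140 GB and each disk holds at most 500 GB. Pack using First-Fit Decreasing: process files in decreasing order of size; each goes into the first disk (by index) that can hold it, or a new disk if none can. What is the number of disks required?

Sorted descending: 486, 476, 377, 357, 316, 269, 256, 196, 160, 149, 146, 140, 137, 93, 91, 67, 58.
disk 1: place 486 GB, 14 GB left
disk 2: place 476 GB, 24 GB left
disk 3: place 377 GB, 123 GB left
disk 4: place 357 GB, 143 GB left
disk 5: place 316 GB, 184 GB left
disk 6: place 269 GB, 231 GB left
disk 7: place 256 GB, 244 GB left
disk 6: place 196 GB, 35 GB left
disk 5: place 160 GB, 24 GB left
disk 7: place 149 GB, 95 GB left
disk 8: place 146 GB, 354 GB left
disk 4: place 140 GB, 3 GB left
disk 8: place 137 GB, 217 GB left
disk 3: place 93 GB, 30 GB left
disk 7: place 91 GB, 4 GB left
disk 8: place 67 GB, 150 GB left
disk 8: place 58 GB, 92 GB left

8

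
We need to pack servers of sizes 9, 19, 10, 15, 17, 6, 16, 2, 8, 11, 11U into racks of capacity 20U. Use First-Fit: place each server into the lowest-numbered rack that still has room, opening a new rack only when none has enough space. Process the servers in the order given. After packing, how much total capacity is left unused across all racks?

36

Put 9U in rack 1; 11U remain.
Put 19U in rack 2; 1U remain.
Put 10U in rack 1; 1U remain.
Put 15U in rack 3; 5U remain.
Put 17U in rack 4; 3U remain.
Put 6U in rack 5; 14U remain.
Put 16U in rack 6; 4U remain.
Put 2U in rack 3; 3U remain.
Put 8U in rack 5; 6U remain.
Put 11U in rack 7; 9U remain.
Put 11U in rack 8; 9U remain.
8 racks × 20U = 160U; used 124U; unused 36U.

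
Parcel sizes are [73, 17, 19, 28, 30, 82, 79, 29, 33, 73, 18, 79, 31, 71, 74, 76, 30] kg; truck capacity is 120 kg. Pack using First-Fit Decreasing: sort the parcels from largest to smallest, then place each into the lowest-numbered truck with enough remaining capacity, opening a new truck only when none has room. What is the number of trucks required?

Sorted descending: 82, 79, 79, 76, 74, 73, 73, 71, 33, 31, 30, 30, 29, 28, 19, 18, 17.
Put 82 kg in truck 1; 38 kg remain.
Put 79 kg in truck 2; 41 kg remain.
Put 79 kg in truck 3; 41 kg remain.
Put 76 kg in truck 4; 44 kg remain.
Put 74 kg in truck 5; 46 kg remain.
Put 73 kg in truck 6; 47 kg remain.
Put 73 kg in truck 7; 47 kg remain.
Put 71 kg in truck 8; 49 kg remain.
Put 33 kg in truck 1; 5 kg remain.
Put 31 kg in truck 2; 10 kg remain.
Put 30 kg in truck 3; 11 kg remain.
Put 30 kg in truck 4; 14 kg remain.
Put 29 kg in truck 5; 17 kg remain.
Put 28 kg in truck 6; 19 kg remain.
Put 19 kg in truck 6; 0 kg remain.
Put 18 kg in truck 7; 29 kg remain.
Put 17 kg in truck 5; 0 kg remain.

8 trucks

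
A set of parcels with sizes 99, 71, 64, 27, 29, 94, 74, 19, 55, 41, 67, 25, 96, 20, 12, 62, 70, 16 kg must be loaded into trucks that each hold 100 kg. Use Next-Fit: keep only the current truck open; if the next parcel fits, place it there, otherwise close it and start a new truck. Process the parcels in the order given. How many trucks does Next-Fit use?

11

99 kg → truck 1 (remaining 1 kg)
71 kg → truck 2 (remaining 29 kg)
64 kg → truck 3 (remaining 36 kg)
27 kg → truck 3 (remaining 9 kg)
29 kg → truck 4 (remaining 71 kg)
94 kg → truck 5 (remaining 6 kg)
74 kg → truck 6 (remaining 26 kg)
19 kg → truck 6 (remaining 7 kg)
55 kg → truck 7 (remaining 45 kg)
41 kg → truck 7 (remaining 4 kg)
67 kg → truck 8 (remaining 33 kg)
25 kg → truck 8 (remaining 8 kg)
96 kg → truck 9 (remaining 4 kg)
20 kg → truck 10 (remaining 80 kg)
12 kg → truck 10 (remaining 68 kg)
62 kg → truck 10 (remaining 6 kg)
70 kg → truck 11 (remaining 30 kg)
16 kg → truck 11 (remaining 14 kg)
Final trucks: [99] [71] [64,27] [29] [94] [74,19] [55,41] [67,25] [96] [20,12,62] [70,16].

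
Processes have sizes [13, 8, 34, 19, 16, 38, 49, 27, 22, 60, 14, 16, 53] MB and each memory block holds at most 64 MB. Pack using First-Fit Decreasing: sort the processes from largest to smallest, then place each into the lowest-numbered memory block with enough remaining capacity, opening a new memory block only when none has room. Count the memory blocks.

Sorted descending: 60, 53, 49, 38, 34, 27, 22, 19, 16, 16, 14, 13, 8.
60 MB → memory block 1 (remaining 4 MB)
53 MB → memory block 2 (remaining 11 MB)
49 MB → memory block 3 (remaining 15 MB)
38 MB → memory block 4 (remaining 26 MB)
34 MB → memory block 5 (remaining 30 MB)
27 MB → memory block 5 (remaining 3 MB)
22 MB → memory block 4 (remaining 4 MB)
19 MB → memory block 6 (remaining 45 MB)
16 MB → memory block 6 (remaining 29 MB)
16 MB → memory block 6 (remaining 13 MB)
14 MB → memory block 3 (remaining 1 MB)
13 MB → memory block 6 (remaining 0 MB)
8 MB → memory block 2 (remaining 3 MB)
Final memory blocks: [60] [53,8] [49,14] [38,22] [34,27] [19,16,16,13].

6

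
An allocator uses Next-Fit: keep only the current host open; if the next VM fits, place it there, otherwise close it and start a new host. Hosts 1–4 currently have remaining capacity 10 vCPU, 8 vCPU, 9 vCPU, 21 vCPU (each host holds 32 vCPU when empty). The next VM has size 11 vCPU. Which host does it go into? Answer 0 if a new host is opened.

4

Next-Fit only looks at host 4, which has 21 vCPU free.
11 vCPU fits there.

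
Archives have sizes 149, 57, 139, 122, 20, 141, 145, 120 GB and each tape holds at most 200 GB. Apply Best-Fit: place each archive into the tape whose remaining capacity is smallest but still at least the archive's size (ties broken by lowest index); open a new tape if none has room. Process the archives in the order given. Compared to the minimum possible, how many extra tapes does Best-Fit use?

0

Best-Fit: [149,20] [57,139] [122] [141] [145] [120] → 6 tapes.
6 archives exceed 100 GB (half the capacity), and no two of those can share a tape, so at least 6 tapes are needed.
So 6 is already optimal.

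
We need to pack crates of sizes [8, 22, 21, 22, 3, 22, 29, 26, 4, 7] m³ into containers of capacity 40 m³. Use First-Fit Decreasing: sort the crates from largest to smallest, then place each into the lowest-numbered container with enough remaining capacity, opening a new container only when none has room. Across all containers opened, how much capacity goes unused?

Sorted descending: 29, 26, 22, 22, 22, 21, 8, 7, 4, 3.
Put 29 m³ in container 1; 11 m³ remain.
Put 26 m³ in container 2; 14 m³ remain.
Put 22 m³ in container 3; 18 m³ remain.
Put 22 m³ in container 4; 18 m³ remain.
Put 22 m³ in container 5; 18 m³ remain.
Put 21 m³ in container 6; 19 m³ remain.
Put 8 m³ in container 1; 3 m³ remain.
Put 7 m³ in container 2; 7 m³ remain.
Put 4 m³ in container 2; 3 m³ remain.
Put 3 m³ in container 1; 0 m³ remain.
6 containers × 40 m³ = 240 m³; used 164 m³; unused 76 m³.

76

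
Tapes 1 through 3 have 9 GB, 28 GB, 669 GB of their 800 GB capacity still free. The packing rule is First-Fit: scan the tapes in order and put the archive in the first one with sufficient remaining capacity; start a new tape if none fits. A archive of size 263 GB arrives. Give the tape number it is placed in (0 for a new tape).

Tapes with room: tape 3 (669 GB).
The first with room is tape 3.

3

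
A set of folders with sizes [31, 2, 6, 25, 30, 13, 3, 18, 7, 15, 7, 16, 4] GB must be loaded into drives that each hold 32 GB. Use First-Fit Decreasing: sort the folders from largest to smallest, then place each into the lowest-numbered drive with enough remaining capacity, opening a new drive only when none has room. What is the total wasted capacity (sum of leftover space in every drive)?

15

Sorted descending: 31, 30, 25, 18, 16, 15, 13, 7, 7, 6, 4, 3, 2.
drive 1: place 31 GB, 1 GB left
drive 2: place 30 GB, 2 GB left
drive 3: place 25 GB, 7 GB left
drive 4: place 18 GB, 14 GB left
drive 5: place 16 GB, 16 GB left
drive 5: place 15 GB, 1 GB left
drive 4: place 13 GB, 1 GB left
drive 3: place 7 GB, 0 GB left
drive 6: place 7 GB, 25 GB left
drive 6: place 6 GB, 19 GB left
drive 6: place 4 GB, 15 GB left
drive 6: place 3 GB, 12 GB left
drive 2: place 2 GB, 0 GB left
6 drives × 32 GB = 192 GB; used 177 GB; unused 15 GB.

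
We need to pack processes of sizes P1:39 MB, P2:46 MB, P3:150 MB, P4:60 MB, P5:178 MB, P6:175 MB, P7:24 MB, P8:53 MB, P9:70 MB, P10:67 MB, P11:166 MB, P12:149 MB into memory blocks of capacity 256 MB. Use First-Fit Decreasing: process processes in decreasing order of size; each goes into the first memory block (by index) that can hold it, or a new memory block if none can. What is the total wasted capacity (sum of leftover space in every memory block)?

103

Sorted descending: 178, 175, 166, 150, 149, 70, 67, 60, 53, 46, 39, 24.
178 MB → memory block 1 (remaining 78 MB)
175 MB → memory block 2 (remaining 81 MB)
166 MB → memory block 3 (remaining 90 MB)
150 MB → memory block 4 (remaining 106 MB)
149 MB → memory block 5 (remaining 107 MB)
70 MB → memory block 1 (remaining 8 MB)
67 MB → memory block 2 (remaining 14 MB)
60 MB → memory block 3 (remaining 30 MB)
53 MB → memory block 4 (remaining 53 MB)
46 MB → memory block 4 (remaining 7 MB)
39 MB → memory block 5 (remaining 68 MB)
24 MB → memory block 3 (remaining 6 MB)
5 memory blocks × 256 MB = 1280 MB; used 1177 MB; unused 103 MB.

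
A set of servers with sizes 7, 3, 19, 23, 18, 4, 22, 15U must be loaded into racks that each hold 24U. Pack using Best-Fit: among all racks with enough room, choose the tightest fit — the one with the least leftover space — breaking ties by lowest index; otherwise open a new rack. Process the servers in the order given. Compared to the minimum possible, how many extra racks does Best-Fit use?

1

Best-Fit: [7,3] [19,4] [23] [18] [22] [15] → 6 racks.
Total size 111U; any packing needs at least ⌈111/24⌉ = 5 racks.
An optimal packing achieves that bound: [23] [22] [19,4] [18,3] [15,7] → 5 racks.
Excess: 6 − 5 = 1.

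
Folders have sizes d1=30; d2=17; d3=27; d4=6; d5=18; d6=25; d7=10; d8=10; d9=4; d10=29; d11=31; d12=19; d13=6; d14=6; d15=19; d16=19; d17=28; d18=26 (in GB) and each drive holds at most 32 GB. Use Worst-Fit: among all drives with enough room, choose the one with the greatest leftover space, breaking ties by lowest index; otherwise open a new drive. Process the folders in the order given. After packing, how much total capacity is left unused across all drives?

86

drive 1: place d1 (30 GB), 2 GB left
drive 2: place d2 (17 GB), 15 GB left
drive 3: place d3 (27 GB), 5 GB left
drive 2: place d4 (6 GB), 9 GB left
drive 4: place d5 (18 GB), 14 GB left
drive 5: place d6 (25 GB), 7 GB left
drive 4: place d7 (10 GB), 4 GB left
drive 6: place d8 (10 GB), 22 GB left
drive 6: place d9 (4 GB), 18 GB left
drive 7: place d10 (29 GB), 3 GB left
drive 8: place d11 (31 GB), 1 GB left
drive 9: place d12 (19 GB), 13 GB left
drive 6: place d13 (6 GB), 12 GB left
drive 9: place d14 (6 GB), 7 GB left
drive 10: place d15 (19 GB), 13 GB left
drive 11: place d16 (19 GB), 13 GB left
drive 12: place d17 (28 GB), 4 GB left
drive 13: place d18 (26 GB), 6 GB left
13 drives × 32 GB = 416 GB; used 330 GB; unused 86 GB.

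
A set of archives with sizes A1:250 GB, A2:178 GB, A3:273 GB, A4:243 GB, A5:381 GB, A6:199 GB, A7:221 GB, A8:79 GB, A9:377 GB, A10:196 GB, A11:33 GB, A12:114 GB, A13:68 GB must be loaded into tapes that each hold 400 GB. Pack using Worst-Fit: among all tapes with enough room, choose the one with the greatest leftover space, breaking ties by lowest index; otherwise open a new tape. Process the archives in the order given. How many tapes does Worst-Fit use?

tape 1: place A1 (250 GB), 150 GB left
tape 2: place A2 (178 GB), 222 GB left
tape 3: place A3 (273 GB), 127 GB left
tape 4: place A4 (243 GB), 157 GB left
tape 5: place A5 (381 GB), 19 GB left
tape 2: place A6 (199 GB), 23 GB left
tape 6: place A7 (221 GB), 179 GB left
tape 6: place A8 (79 GB), 100 GB left
tape 7: place A9 (377 GB), 23 GB left
tape 8: place A10 (196 GB), 204 GB left
tape 8: place A11 (33 GB), 171 GB left
tape 8: place A12 (114 GB), 57 GB left
tape 4: place A13 (68 GB), 89 GB left

8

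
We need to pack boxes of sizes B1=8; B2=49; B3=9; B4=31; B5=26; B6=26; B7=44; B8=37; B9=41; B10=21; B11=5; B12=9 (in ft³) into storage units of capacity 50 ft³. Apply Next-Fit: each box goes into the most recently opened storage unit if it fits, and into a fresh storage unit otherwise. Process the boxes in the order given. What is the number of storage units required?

Put B1 (8 ft³) in storage unit 1; 42 ft³ remain.
Put B2 (49 ft³) in storage unit 2; 1 ft³ remain.
Put B3 (9 ft³) in storage unit 3; 41 ft³ remain.
Put B4 (31 ft³) in storage unit 3; 10 ft³ remain.
Put B5 (26 ft³) in storage unit 4; 24 ft³ remain.
Put B6 (26 ft³) in storage unit 5; 24 ft³ remain.
Put B7 (44 ft³) in storage unit 6; 6 ft³ remain.
Put B8 (37 ft³) in storage unit 7; 13 ft³ remain.
Put B9 (41 ft³) in storage unit 8; 9 ft³ remain.
Put B10 (21 ft³) in storage unit 9; 29 ft³ remain.
Put B11 (5 ft³) in storage unit 9; 24 ft³ remain.
Put B12 (9 ft³) in storage unit 9; 15 ft³ remain.

9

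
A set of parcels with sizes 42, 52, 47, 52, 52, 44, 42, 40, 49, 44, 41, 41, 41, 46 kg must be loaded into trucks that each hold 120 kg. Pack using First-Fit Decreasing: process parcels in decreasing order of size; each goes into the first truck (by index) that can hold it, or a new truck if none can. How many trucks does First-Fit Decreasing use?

Sorted descending: 52, 52, 52, 49, 47, 46, 44, 44, 42, 42, 41, 41, 41, 40.
truck 1: place 52 kg, 68 kg left
truck 1: place 52 kg, 16 kg left
truck 2: place 52 kg, 68 kg left
truck 2: place 49 kg, 19 kg left
truck 3: place 47 kg, 73 kg left
truck 3: place 46 kg, 27 kg left
truck 4: place 44 kg, 76 kg left
truck 4: place 44 kg, 32 kg left
truck 5: place 42 kg, 78 kg left
truck 5: place 42 kg, 36 kg left
truck 6: place 41 kg, 79 kg left
truck 6: place 41 kg, 38 kg left
truck 7: place 41 kg, 79 kg left
truck 7: place 40 kg, 39 kg left

7 trucks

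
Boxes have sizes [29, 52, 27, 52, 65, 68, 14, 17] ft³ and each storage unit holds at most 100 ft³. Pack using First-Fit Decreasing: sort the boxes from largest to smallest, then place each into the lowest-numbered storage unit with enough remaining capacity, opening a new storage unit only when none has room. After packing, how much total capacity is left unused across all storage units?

Sorted descending: 68, 65, 52, 52, 29, 27, 17, 14.
storage unit 1: place 68 ft³, 32 ft³ left
storage unit 2: place 65 ft³, 35 ft³ left
storage unit 3: place 52 ft³, 48 ft³ left
storage unit 4: place 52 ft³, 48 ft³ left
storage unit 1: place 29 ft³, 3 ft³ left
storage unit 2: place 27 ft³, 8 ft³ left
storage unit 3: place 17 ft³, 31 ft³ left
storage unit 3: place 14 ft³, 17 ft³ left
4 storage units × 100 ft³ = 400 ft³; used 324 ft³; unused 76 ft³.

76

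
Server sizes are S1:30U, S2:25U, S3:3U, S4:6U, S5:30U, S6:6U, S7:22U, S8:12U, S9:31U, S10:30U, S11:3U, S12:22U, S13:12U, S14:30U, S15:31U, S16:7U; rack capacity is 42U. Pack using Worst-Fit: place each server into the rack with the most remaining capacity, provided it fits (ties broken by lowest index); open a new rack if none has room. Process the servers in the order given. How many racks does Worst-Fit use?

rack 1: place S1 (30U), 12U left
rack 2: place S2 (25U), 17U left
rack 2: place S3 (3U), 14U left
rack 2: place S4 (6U), 8U left
rack 3: place S5 (30U), 12U left
rack 1: place S6 (6U), 6U left
rack 4: place S7 (22U), 20U left
rack 4: place S8 (12U), 8U left
rack 5: place S9 (31U), 11U left
rack 6: place S10 (30U), 12U left
rack 3: place S11 (3U), 9U left
rack 7: place S12 (22U), 20U left
rack 7: place S13 (12U), 8U left
rack 8: place S14 (30U), 12U left
rack 9: place S15 (31U), 11U left
rack 6: place S16 (7U), 5U left
Final racks: [30,6] [25,3,6] [30,3] [22,12] [31] [30,7] [22,12] [30] [31].

9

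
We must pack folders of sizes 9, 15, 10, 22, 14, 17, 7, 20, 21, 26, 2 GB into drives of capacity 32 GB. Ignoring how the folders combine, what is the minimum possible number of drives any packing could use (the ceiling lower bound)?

Total size = 9 + 15 + 10 + 22 + 14 + 17 + 7 + 20 + 21 + 26 + 2 = 163 GB.
⌈163 / 32⌉ = 6.

6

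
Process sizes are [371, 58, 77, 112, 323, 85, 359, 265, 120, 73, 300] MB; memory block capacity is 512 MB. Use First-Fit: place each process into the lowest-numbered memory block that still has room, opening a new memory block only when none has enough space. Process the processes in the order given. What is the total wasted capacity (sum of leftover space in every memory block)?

memory block 1: place 371 MB, 141 MB left
memory block 1: place 58 MB, 83 MB left
memory block 1: place 77 MB, 6 MB left
memory block 2: place 112 MB, 400 MB left
memory block 2: place 323 MB, 77 MB left
memory block 3: place 85 MB, 427 MB left
memory block 3: place 359 MB, 68 MB left
memory block 4: place 265 MB, 247 MB left
memory block 4: place 120 MB, 127 MB left
memory block 2: place 73 MB, 4 MB left
memory block 5: place 300 MB, 212 MB left
5 memory blocks × 512 MB = 2560 MB; used 2143 MB; unused 417 MB.

417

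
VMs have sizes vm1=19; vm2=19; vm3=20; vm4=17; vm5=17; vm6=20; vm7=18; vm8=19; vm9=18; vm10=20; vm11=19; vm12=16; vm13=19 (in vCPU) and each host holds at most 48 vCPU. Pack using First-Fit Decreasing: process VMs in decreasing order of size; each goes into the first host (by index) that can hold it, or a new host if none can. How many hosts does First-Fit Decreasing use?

Sorted descending: 20, 20, 20, 19, 19, 19, 19, 19, 18, 18, 17, 17, 16.
Put 20 vCPU in host 1; 28 vCPU remain.
Put 20 vCPU in host 1; 8 vCPU remain.
Put 20 vCPU in host 2; 28 vCPU remain.
Put 19 vCPU in host 2; 9 vCPU remain.
Put 19 vCPU in host 3; 29 vCPU remain.
Put 19 vCPU in host 3; 10 vCPU remain.
Put 19 vCPU in host 4; 29 vCPU remain.
Put 19 vCPU in host 4; 10 vCPU remain.
Put 18 vCPU in host 5; 30 vCPU remain.
Put 18 vCPU in host 5; 12 vCPU remain.
Put 17 vCPU in host 6; 31 vCPU remain.
Put 17 vCPU in host 6; 14 vCPU remain.
Put 16 vCPU in host 7; 32 vCPU remain.
Final hosts: [20,20] [20,19] [19,19] [19,19] [18,18] [17,17] [16].

7 hosts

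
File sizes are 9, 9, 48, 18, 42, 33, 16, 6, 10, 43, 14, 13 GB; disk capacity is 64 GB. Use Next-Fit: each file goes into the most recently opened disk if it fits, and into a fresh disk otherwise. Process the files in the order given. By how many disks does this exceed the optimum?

Next-Fit: [9,9] [48] [18,42] [33,16,6] [10,43] [14,13] → 6 disks.
Total size 261 GB; any packing needs at least ⌈261/64⌉ = 5 disks.
An optimal packing achieves that bound: [48,16] [43,18] [42,14,6] [33,13,10] [9,9] → 5 disks.
Excess: 6 − 5 = 1.

1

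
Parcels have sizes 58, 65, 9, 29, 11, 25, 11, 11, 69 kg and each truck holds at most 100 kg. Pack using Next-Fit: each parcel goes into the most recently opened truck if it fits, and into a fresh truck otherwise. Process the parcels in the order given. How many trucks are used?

4 trucks

58 kg → truck 1 (remaining 42 kg)
65 kg → truck 2 (remaining 35 kg)
9 kg → truck 2 (remaining 26 kg)
29 kg → truck 3 (remaining 71 kg)
11 kg → truck 3 (remaining 60 kg)
25 kg → truck 3 (remaining 35 kg)
11 kg → truck 3 (remaining 24 kg)
11 kg → truck 3 (remaining 13 kg)
69 kg → truck 4 (remaining 31 kg)
Final trucks: [58] [65,9] [29,11,25,11,11] [69].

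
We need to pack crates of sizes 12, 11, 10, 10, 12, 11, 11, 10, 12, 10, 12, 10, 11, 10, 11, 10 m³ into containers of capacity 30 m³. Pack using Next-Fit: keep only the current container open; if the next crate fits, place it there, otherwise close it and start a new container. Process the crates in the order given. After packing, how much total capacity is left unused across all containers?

67

Put 12 m³ in container 1; 18 m³ remain.
Put 11 m³ in container 1; 7 m³ remain.
Put 10 m³ in container 2; 20 m³ remain.
Put 10 m³ in container 2; 10 m³ remain.
Put 12 m³ in container 3; 18 m³ remain.
Put 11 m³ in container 3; 7 m³ remain.
Put 11 m³ in container 4; 19 m³ remain.
Put 10 m³ in container 4; 9 m³ remain.
Put 12 m³ in container 5; 18 m³ remain.
Put 10 m³ in container 5; 8 m³ remain.
Put 12 m³ in container 6; 18 m³ remain.
Put 10 m³ in container 6; 8 m³ remain.
Put 11 m³ in container 7; 19 m³ remain.
Put 10 m³ in container 7; 9 m³ remain.
Put 11 m³ in container 8; 19 m³ remain.
Put 10 m³ in container 8; 9 m³ remain.
8 containers × 30 m³ = 240 m³; used 173 m³; unused 67 m³.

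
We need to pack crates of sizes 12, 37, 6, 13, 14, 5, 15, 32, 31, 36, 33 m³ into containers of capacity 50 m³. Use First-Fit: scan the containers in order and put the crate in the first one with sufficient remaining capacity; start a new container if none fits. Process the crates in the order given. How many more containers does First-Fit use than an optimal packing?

1

First-Fit: [12,37] [6,13,14,5] [15,32] [31] [36] [33] → 6 containers.
Total size 234 m³; any packing needs at least ⌈234/50⌉ = 5 containers.
An optimal packing achieves that bound: [37,13] [36,14] [33,15] [32,12,6] [31,5] → 5 containers.
Excess: 6 − 5 = 1.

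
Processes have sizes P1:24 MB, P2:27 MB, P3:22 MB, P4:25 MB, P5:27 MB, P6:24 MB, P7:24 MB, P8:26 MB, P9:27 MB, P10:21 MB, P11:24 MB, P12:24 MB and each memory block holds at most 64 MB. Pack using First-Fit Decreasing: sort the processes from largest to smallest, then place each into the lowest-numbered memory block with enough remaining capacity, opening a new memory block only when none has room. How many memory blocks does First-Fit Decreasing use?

6

Sorted descending: 27, 27, 27, 26, 25, 24, 24, 24, 24, 24, 22, 21.
Put 27 MB in memory block 1; 37 MB remain.
Put 27 MB in memory block 1; 10 MB remain.
Put 27 MB in memory block 2; 37 MB remain.
Put 26 MB in memory block 2; 11 MB remain.
Put 25 MB in memory block 3; 39 MB remain.
Put 24 MB in memory block 3; 15 MB remain.
Put 24 MB in memory block 4; 40 MB remain.
Put 24 MB in memory block 4; 16 MB remain.
Put 24 MB in memory block 5; 40 MB remain.
Put 24 MB in memory block 5; 16 MB remain.
Put 22 MB in memory block 6; 42 MB remain.
Put 21 MB in memory block 6; 21 MB remain.
Final memory blocks: [27,27] [27,26] [25,24] [24,24] [24,24] [22,21].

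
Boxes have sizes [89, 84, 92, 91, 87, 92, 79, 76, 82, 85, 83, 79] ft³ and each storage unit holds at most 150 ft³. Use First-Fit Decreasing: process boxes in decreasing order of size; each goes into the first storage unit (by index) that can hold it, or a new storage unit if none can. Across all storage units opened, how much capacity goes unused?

781

Sorted descending: 92, 92, 91, 89, 87, 85, 84, 83, 82, 79, 79, 76.
92 ft³ → storage unit 1 (remaining 58 ft³)
92 ft³ → storage unit 2 (remaining 58 ft³)
91 ft³ → storage unit 3 (remaining 59 ft³)
89 ft³ → storage unit 4 (remaining 61 ft³)
87 ft³ → storage unit 5 (remaining 63 ft³)
85 ft³ → storage unit 6 (remaining 65 ft³)
84 ft³ → storage unit 7 (remaining 66 ft³)
83 ft³ → storage unit 8 (remaining 67 ft³)
82 ft³ → storage unit 9 (remaining 68 ft³)
79 ft³ → storage unit 10 (remaining 71 ft³)
79 ft³ → storage unit 11 (remaining 71 ft³)
76 ft³ → storage unit 12 (remaining 74 ft³)
12 storage units × 150 ft³ = 1800 ft³; used 1019 ft³; unused 781 ft³.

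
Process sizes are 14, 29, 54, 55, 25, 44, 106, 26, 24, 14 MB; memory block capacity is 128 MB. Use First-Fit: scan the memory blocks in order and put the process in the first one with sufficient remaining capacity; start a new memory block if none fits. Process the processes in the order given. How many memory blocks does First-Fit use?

4

14 MB → memory block 1 (remaining 114 MB)
29 MB → memory block 1 (remaining 85 MB)
54 MB → memory block 1 (remaining 31 MB)
55 MB → memory block 2 (remaining 73 MB)
25 MB → memory block 1 (remaining 6 MB)
44 MB → memory block 2 (remaining 29 MB)
106 MB → memory block 3 (remaining 22 MB)
26 MB → memory block 2 (remaining 3 MB)
24 MB → memory block 4 (remaining 104 MB)
14 MB → memory block 3 (remaining 8 MB)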